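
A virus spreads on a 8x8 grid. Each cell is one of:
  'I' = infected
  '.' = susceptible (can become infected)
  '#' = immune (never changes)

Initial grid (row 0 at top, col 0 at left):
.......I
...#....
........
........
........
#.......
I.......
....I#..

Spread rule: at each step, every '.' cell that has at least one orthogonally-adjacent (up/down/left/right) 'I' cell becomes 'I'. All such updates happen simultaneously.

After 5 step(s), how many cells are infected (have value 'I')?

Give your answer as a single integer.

Step 0 (initial): 3 infected
Step 1: +6 new -> 9 infected
Step 2: +10 new -> 19 infected
Step 3: +10 new -> 29 infected
Step 4: +14 new -> 43 infected
Step 5: +10 new -> 53 infected

Answer: 53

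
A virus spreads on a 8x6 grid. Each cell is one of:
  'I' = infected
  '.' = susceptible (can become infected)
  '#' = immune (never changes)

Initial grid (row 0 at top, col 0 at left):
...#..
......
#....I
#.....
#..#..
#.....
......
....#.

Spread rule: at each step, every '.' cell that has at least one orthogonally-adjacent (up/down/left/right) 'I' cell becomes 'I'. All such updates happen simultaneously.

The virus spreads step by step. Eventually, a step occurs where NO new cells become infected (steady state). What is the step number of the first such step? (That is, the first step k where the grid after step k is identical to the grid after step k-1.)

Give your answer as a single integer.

Step 0 (initial): 1 infected
Step 1: +3 new -> 4 infected
Step 2: +5 new -> 9 infected
Step 3: +6 new -> 15 infected
Step 4: +5 new -> 20 infected
Step 5: +7 new -> 27 infected
Step 6: +5 new -> 32 infected
Step 7: +4 new -> 36 infected
Step 8: +2 new -> 38 infected
Step 9: +2 new -> 40 infected
Step 10: +1 new -> 41 infected
Step 11: +0 new -> 41 infected

Answer: 11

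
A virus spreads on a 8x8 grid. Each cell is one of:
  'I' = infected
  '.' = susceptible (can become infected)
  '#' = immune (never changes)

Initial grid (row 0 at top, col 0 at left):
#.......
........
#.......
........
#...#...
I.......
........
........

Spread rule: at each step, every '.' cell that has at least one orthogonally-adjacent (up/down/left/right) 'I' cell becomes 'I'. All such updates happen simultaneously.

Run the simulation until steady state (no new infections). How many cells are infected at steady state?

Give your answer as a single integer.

Answer: 60

Derivation:
Step 0 (initial): 1 infected
Step 1: +2 new -> 3 infected
Step 2: +4 new -> 7 infected
Step 3: +5 new -> 12 infected
Step 4: +7 new -> 19 infected
Step 5: +6 new -> 25 infected
Step 6: +9 new -> 34 infected
Step 7: +8 new -> 42 infected
Step 8: +7 new -> 49 infected
Step 9: +5 new -> 54 infected
Step 10: +3 new -> 57 infected
Step 11: +2 new -> 59 infected
Step 12: +1 new -> 60 infected
Step 13: +0 new -> 60 infected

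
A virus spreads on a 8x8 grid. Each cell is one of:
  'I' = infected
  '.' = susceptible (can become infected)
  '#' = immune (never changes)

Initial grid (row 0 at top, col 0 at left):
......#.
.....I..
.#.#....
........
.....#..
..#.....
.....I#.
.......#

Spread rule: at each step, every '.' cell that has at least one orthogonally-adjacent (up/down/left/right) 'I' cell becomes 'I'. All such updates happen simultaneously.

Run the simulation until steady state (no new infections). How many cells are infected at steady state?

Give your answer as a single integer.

Answer: 57

Derivation:
Step 0 (initial): 2 infected
Step 1: +7 new -> 9 infected
Step 2: +11 new -> 20 infected
Step 3: +12 new -> 32 infected
Step 4: +10 new -> 42 infected
Step 5: +7 new -> 49 infected
Step 6: +6 new -> 55 infected
Step 7: +2 new -> 57 infected
Step 8: +0 new -> 57 infected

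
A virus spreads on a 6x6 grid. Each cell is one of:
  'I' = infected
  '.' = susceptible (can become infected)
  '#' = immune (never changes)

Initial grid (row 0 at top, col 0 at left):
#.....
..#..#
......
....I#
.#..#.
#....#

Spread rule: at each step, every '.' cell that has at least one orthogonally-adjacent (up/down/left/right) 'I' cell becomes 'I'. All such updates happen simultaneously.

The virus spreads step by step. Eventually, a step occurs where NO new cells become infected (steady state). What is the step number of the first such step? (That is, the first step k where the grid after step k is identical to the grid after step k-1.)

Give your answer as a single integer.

Step 0 (initial): 1 infected
Step 1: +2 new -> 3 infected
Step 2: +5 new -> 8 infected
Step 3: +6 new -> 14 infected
Step 4: +6 new -> 20 infected
Step 5: +5 new -> 25 infected
Step 6: +2 new -> 27 infected
Step 7: +0 new -> 27 infected

Answer: 7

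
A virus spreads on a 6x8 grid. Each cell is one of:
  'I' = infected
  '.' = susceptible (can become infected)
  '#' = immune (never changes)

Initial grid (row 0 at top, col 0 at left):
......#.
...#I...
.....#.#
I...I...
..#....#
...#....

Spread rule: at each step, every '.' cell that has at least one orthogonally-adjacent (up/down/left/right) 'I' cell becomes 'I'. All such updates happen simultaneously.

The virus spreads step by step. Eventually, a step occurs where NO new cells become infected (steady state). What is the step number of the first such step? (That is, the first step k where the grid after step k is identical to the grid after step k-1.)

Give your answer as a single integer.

Answer: 6

Derivation:
Step 0 (initial): 3 infected
Step 1: +9 new -> 12 infected
Step 2: +13 new -> 25 infected
Step 3: +10 new -> 35 infected
Step 4: +5 new -> 40 infected
Step 5: +1 new -> 41 infected
Step 6: +0 new -> 41 infected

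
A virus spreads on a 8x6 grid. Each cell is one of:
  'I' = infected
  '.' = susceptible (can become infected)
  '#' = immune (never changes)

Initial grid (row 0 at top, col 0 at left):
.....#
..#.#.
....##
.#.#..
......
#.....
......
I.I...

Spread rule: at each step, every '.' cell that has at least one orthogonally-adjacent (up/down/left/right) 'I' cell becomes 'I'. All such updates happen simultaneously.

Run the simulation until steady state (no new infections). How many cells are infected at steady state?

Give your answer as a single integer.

Step 0 (initial): 2 infected
Step 1: +4 new -> 6 infected
Step 2: +4 new -> 10 infected
Step 3: +5 new -> 15 infected
Step 4: +5 new -> 20 infected
Step 5: +4 new -> 24 infected
Step 6: +5 new -> 29 infected
Step 7: +4 new -> 33 infected
Step 8: +3 new -> 36 infected
Step 9: +3 new -> 39 infected
Step 10: +0 new -> 39 infected

Answer: 39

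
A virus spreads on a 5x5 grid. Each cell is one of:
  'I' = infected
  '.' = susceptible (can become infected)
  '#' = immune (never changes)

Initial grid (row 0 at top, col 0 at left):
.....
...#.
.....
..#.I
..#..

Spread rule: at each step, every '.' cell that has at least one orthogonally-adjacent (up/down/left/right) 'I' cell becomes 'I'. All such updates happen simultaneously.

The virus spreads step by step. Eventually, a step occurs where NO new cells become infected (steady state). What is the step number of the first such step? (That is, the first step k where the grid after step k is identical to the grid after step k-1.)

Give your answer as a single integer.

Answer: 8

Derivation:
Step 0 (initial): 1 infected
Step 1: +3 new -> 4 infected
Step 2: +3 new -> 7 infected
Step 3: +2 new -> 9 infected
Step 4: +3 new -> 12 infected
Step 5: +4 new -> 16 infected
Step 6: +4 new -> 20 infected
Step 7: +2 new -> 22 infected
Step 8: +0 new -> 22 infected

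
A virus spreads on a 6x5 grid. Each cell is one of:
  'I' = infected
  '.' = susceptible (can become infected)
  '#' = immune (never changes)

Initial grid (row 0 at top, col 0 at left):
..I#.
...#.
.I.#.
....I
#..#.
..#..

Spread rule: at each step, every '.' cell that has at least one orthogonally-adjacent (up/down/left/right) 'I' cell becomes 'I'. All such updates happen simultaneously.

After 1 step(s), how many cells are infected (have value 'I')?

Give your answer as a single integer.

Answer: 12

Derivation:
Step 0 (initial): 3 infected
Step 1: +9 new -> 12 infected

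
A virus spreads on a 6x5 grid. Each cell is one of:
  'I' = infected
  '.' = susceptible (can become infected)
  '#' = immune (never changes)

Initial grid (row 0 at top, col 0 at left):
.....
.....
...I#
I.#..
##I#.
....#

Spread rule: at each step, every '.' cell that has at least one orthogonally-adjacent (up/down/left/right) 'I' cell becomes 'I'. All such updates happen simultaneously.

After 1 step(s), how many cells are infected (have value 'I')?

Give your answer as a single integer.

Step 0 (initial): 3 infected
Step 1: +6 new -> 9 infected

Answer: 9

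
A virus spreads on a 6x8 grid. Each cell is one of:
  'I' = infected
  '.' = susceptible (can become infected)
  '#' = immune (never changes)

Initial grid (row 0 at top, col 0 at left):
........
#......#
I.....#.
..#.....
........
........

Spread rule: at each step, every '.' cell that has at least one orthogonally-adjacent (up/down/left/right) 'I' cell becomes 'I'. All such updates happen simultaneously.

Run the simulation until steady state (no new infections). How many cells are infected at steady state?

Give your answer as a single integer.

Step 0 (initial): 1 infected
Step 1: +2 new -> 3 infected
Step 2: +4 new -> 7 infected
Step 3: +5 new -> 12 infected
Step 4: +7 new -> 19 infected
Step 5: +6 new -> 25 infected
Step 6: +5 new -> 30 infected
Step 7: +5 new -> 35 infected
Step 8: +4 new -> 39 infected
Step 9: +4 new -> 43 infected
Step 10: +1 new -> 44 infected
Step 11: +0 new -> 44 infected

Answer: 44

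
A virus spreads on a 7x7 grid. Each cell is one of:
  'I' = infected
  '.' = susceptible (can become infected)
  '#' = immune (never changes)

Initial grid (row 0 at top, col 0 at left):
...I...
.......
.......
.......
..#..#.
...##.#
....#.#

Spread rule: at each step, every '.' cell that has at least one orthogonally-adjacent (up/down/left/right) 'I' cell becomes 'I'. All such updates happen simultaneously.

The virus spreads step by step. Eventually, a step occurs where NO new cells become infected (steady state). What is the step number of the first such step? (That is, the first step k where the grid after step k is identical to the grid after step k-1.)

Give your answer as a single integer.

Step 0 (initial): 1 infected
Step 1: +3 new -> 4 infected
Step 2: +5 new -> 9 infected
Step 3: +7 new -> 16 infected
Step 4: +7 new -> 23 infected
Step 5: +5 new -> 28 infected
Step 6: +3 new -> 31 infected
Step 7: +3 new -> 34 infected
Step 8: +3 new -> 37 infected
Step 9: +2 new -> 39 infected
Step 10: +1 new -> 40 infected
Step 11: +0 new -> 40 infected

Answer: 11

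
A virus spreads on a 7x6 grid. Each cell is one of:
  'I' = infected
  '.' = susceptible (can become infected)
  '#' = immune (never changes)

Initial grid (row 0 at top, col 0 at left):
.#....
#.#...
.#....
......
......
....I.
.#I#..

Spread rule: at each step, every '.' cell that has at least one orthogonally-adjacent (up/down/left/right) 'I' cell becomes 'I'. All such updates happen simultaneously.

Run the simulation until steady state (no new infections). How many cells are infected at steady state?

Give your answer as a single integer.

Step 0 (initial): 2 infected
Step 1: +5 new -> 7 infected
Step 2: +6 new -> 13 infected
Step 3: +6 new -> 19 infected
Step 4: +7 new -> 26 infected
Step 5: +4 new -> 30 infected
Step 6: +3 new -> 33 infected
Step 7: +1 new -> 34 infected
Step 8: +0 new -> 34 infected

Answer: 34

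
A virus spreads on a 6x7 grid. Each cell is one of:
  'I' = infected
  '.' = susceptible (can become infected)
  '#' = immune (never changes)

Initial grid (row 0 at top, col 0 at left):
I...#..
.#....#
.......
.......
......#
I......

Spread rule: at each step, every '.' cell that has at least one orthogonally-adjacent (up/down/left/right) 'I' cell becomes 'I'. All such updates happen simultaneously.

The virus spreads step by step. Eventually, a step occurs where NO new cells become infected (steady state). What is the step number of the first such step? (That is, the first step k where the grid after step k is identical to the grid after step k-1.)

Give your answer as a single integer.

Step 0 (initial): 2 infected
Step 1: +4 new -> 6 infected
Step 2: +5 new -> 11 infected
Step 3: +6 new -> 17 infected
Step 4: +5 new -> 22 infected
Step 5: +5 new -> 27 infected
Step 6: +5 new -> 32 infected
Step 7: +3 new -> 35 infected
Step 8: +3 new -> 38 infected
Step 9: +0 new -> 38 infected

Answer: 9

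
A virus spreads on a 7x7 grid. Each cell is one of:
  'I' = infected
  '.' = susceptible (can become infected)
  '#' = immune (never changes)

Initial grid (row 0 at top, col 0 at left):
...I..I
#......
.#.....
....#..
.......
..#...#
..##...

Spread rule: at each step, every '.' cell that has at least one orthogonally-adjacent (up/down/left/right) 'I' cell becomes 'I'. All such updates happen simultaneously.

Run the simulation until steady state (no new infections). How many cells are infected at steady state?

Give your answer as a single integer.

Step 0 (initial): 2 infected
Step 1: +5 new -> 7 infected
Step 2: +6 new -> 13 infected
Step 3: +7 new -> 20 infected
Step 4: +4 new -> 24 infected
Step 5: +5 new -> 29 infected
Step 6: +4 new -> 33 infected
Step 7: +5 new -> 38 infected
Step 8: +3 new -> 41 infected
Step 9: +1 new -> 42 infected
Step 10: +0 new -> 42 infected

Answer: 42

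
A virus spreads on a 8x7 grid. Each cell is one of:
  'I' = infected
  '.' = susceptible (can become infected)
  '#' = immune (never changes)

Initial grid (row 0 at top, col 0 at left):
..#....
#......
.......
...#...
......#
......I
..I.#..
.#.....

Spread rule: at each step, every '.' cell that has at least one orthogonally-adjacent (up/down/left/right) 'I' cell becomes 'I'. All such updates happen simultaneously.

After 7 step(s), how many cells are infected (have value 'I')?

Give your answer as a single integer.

Answer: 49

Derivation:
Step 0 (initial): 2 infected
Step 1: +6 new -> 8 infected
Step 2: +9 new -> 17 infected
Step 3: +9 new -> 26 infected
Step 4: +6 new -> 32 infected
Step 5: +7 new -> 39 infected
Step 6: +6 new -> 45 infected
Step 7: +4 new -> 49 infected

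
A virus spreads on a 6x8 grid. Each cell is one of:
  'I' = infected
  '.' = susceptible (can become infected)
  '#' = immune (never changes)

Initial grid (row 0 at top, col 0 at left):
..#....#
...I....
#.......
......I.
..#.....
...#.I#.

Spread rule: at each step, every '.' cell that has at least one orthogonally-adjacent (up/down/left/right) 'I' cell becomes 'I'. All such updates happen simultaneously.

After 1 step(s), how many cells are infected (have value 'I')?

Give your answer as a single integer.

Step 0 (initial): 3 infected
Step 1: +10 new -> 13 infected

Answer: 13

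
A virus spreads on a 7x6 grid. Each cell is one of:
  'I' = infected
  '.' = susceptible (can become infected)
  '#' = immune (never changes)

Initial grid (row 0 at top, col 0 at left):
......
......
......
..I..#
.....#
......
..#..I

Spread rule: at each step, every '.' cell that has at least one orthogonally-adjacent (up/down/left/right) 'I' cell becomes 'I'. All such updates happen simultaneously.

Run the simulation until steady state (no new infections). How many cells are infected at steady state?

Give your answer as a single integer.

Answer: 39

Derivation:
Step 0 (initial): 2 infected
Step 1: +6 new -> 8 infected
Step 2: +10 new -> 18 infected
Step 3: +9 new -> 27 infected
Step 4: +7 new -> 34 infected
Step 5: +4 new -> 38 infected
Step 6: +1 new -> 39 infected
Step 7: +0 new -> 39 infected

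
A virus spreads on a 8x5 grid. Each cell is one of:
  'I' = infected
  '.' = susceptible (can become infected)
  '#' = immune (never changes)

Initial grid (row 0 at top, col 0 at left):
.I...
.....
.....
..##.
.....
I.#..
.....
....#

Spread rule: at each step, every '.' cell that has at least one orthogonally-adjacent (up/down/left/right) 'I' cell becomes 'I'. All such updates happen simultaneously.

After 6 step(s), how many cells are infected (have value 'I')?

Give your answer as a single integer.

Step 0 (initial): 2 infected
Step 1: +6 new -> 8 infected
Step 2: +8 new -> 16 infected
Step 3: +8 new -> 24 infected
Step 4: +5 new -> 29 infected
Step 5: +5 new -> 34 infected
Step 6: +2 new -> 36 infected

Answer: 36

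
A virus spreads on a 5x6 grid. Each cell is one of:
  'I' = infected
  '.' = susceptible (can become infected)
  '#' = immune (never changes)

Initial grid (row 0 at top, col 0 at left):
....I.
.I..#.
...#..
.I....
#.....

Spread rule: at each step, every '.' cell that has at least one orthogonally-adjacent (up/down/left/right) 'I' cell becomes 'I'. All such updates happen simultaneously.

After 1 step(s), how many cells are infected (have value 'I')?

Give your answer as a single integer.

Answer: 12

Derivation:
Step 0 (initial): 3 infected
Step 1: +9 new -> 12 infected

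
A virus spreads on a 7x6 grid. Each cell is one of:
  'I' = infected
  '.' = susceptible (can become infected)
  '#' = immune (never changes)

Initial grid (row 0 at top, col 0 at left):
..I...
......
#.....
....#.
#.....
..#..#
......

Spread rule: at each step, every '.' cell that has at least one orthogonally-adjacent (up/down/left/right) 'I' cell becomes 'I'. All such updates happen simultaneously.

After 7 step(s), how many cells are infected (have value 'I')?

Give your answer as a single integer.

Step 0 (initial): 1 infected
Step 1: +3 new -> 4 infected
Step 2: +5 new -> 9 infected
Step 3: +6 new -> 15 infected
Step 4: +5 new -> 20 infected
Step 5: +4 new -> 24 infected
Step 6: +4 new -> 28 infected
Step 7: +5 new -> 33 infected

Answer: 33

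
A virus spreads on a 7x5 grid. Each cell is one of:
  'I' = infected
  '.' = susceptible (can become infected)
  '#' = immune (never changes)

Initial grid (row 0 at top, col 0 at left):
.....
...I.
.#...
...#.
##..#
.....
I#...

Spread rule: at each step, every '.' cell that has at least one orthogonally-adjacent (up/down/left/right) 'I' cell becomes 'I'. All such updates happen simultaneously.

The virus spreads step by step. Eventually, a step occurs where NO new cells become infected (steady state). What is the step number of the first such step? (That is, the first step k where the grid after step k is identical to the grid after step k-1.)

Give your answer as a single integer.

Answer: 7

Derivation:
Step 0 (initial): 2 infected
Step 1: +5 new -> 7 infected
Step 2: +6 new -> 13 infected
Step 3: +5 new -> 18 infected
Step 4: +6 new -> 24 infected
Step 5: +4 new -> 28 infected
Step 6: +1 new -> 29 infected
Step 7: +0 new -> 29 infected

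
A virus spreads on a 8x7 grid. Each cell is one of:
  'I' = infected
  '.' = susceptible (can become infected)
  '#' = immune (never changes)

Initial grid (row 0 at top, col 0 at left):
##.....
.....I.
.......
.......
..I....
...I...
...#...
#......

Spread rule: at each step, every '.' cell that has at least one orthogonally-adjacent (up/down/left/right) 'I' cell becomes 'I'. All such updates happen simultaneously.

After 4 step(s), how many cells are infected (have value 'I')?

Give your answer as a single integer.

Answer: 50

Derivation:
Step 0 (initial): 3 infected
Step 1: +9 new -> 12 infected
Step 2: +15 new -> 27 infected
Step 3: +14 new -> 41 infected
Step 4: +9 new -> 50 infected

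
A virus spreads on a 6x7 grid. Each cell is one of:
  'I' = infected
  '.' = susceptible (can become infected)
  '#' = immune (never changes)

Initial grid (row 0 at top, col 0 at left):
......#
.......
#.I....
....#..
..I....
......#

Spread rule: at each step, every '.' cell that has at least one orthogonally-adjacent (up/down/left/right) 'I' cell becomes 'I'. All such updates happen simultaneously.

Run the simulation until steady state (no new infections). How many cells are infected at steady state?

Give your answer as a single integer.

Step 0 (initial): 2 infected
Step 1: +7 new -> 9 infected
Step 2: +10 new -> 19 infected
Step 3: +9 new -> 28 infected
Step 4: +7 new -> 35 infected
Step 5: +3 new -> 38 infected
Step 6: +0 new -> 38 infected

Answer: 38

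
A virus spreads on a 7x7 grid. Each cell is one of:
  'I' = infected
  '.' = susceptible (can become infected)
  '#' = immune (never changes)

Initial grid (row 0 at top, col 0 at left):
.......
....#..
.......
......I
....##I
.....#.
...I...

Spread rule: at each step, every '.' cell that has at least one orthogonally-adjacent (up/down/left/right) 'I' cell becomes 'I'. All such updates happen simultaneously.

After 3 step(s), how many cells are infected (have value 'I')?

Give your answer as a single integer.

Step 0 (initial): 3 infected
Step 1: +6 new -> 9 infected
Step 2: +9 new -> 18 infected
Step 3: +7 new -> 25 infected

Answer: 25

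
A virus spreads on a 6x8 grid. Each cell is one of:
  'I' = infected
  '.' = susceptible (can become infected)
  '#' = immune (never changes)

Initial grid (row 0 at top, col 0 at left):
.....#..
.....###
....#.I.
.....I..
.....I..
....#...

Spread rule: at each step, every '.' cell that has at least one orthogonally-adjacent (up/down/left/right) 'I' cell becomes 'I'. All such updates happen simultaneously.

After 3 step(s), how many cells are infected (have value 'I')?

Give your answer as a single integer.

Answer: 20

Derivation:
Step 0 (initial): 3 infected
Step 1: +7 new -> 10 infected
Step 2: +5 new -> 15 infected
Step 3: +5 new -> 20 infected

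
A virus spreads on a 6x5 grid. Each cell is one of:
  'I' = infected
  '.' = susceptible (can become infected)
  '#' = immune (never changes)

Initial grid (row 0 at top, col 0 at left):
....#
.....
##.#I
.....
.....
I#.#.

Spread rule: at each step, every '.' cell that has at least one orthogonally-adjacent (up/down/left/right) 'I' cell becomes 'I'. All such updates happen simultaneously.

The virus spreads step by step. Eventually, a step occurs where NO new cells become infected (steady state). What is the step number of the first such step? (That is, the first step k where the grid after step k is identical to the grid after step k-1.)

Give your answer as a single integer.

Answer: 7

Derivation:
Step 0 (initial): 2 infected
Step 1: +3 new -> 5 infected
Step 2: +5 new -> 10 infected
Step 3: +7 new -> 17 infected
Step 4: +4 new -> 21 infected
Step 5: +2 new -> 23 infected
Step 6: +1 new -> 24 infected
Step 7: +0 new -> 24 infected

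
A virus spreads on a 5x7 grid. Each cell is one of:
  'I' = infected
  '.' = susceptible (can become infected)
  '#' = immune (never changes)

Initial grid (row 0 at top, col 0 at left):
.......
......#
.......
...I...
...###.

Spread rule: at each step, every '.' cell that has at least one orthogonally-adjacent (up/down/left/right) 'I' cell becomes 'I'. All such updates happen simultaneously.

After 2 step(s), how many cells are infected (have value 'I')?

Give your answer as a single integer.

Step 0 (initial): 1 infected
Step 1: +3 new -> 4 infected
Step 2: +6 new -> 10 infected

Answer: 10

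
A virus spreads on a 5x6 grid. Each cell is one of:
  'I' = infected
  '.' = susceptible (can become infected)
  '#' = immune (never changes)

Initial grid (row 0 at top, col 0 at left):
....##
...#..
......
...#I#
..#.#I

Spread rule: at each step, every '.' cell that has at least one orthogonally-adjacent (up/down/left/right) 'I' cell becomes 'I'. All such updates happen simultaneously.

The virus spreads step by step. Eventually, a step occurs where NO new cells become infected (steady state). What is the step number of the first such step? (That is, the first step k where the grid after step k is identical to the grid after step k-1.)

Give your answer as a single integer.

Step 0 (initial): 2 infected
Step 1: +1 new -> 3 infected
Step 2: +3 new -> 6 infected
Step 3: +2 new -> 8 infected
Step 4: +3 new -> 11 infected
Step 5: +4 new -> 15 infected
Step 6: +5 new -> 20 infected
Step 7: +2 new -> 22 infected
Step 8: +0 new -> 22 infected

Answer: 8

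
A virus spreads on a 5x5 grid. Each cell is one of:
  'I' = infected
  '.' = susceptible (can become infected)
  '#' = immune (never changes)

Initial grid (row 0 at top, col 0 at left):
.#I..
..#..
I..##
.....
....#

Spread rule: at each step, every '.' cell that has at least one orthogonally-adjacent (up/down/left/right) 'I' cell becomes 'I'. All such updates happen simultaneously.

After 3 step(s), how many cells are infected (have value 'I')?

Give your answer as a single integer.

Step 0 (initial): 2 infected
Step 1: +4 new -> 6 infected
Step 2: +7 new -> 13 infected
Step 3: +3 new -> 16 infected

Answer: 16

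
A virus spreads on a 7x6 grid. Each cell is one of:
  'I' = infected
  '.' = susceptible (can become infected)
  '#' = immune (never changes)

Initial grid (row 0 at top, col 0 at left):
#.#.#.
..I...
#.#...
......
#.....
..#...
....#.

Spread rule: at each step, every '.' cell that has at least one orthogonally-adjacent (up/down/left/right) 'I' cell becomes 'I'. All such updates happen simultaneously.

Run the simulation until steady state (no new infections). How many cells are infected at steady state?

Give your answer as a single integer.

Step 0 (initial): 1 infected
Step 1: +2 new -> 3 infected
Step 2: +6 new -> 9 infected
Step 3: +4 new -> 13 infected
Step 4: +7 new -> 20 infected
Step 5: +5 new -> 25 infected
Step 6: +5 new -> 30 infected
Step 7: +3 new -> 33 infected
Step 8: +1 new -> 34 infected
Step 9: +0 new -> 34 infected

Answer: 34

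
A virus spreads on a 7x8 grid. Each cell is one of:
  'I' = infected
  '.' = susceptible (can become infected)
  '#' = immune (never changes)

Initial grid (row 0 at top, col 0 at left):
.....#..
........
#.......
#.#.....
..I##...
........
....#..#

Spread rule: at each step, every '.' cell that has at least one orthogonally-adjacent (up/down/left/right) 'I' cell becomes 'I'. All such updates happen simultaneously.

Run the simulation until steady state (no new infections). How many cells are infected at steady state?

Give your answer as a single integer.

Step 0 (initial): 1 infected
Step 1: +2 new -> 3 infected
Step 2: +5 new -> 8 infected
Step 3: +5 new -> 13 infected
Step 4: +4 new -> 17 infected
Step 5: +7 new -> 24 infected
Step 6: +9 new -> 33 infected
Step 7: +6 new -> 39 infected
Step 8: +4 new -> 43 infected
Step 9: +2 new -> 45 infected
Step 10: +2 new -> 47 infected
Step 11: +1 new -> 48 infected
Step 12: +0 new -> 48 infected

Answer: 48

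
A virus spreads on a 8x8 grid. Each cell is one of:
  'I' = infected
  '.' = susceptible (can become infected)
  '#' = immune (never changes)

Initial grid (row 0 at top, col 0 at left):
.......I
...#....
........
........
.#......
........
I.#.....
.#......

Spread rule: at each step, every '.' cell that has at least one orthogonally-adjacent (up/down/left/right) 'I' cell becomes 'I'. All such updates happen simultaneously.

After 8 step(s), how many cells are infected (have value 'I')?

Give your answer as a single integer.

Step 0 (initial): 2 infected
Step 1: +5 new -> 7 infected
Step 2: +5 new -> 12 infected
Step 3: +6 new -> 18 infected
Step 4: +9 new -> 27 infected
Step 5: +11 new -> 38 infected
Step 6: +15 new -> 53 infected
Step 7: +5 new -> 58 infected
Step 8: +2 new -> 60 infected

Answer: 60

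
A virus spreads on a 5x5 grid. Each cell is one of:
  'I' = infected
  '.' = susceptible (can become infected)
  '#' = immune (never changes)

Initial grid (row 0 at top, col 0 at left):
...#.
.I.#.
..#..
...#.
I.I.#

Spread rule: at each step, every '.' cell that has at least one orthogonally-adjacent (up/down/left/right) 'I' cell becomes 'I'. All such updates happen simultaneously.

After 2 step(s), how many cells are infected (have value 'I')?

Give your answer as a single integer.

Answer: 15

Derivation:
Step 0 (initial): 3 infected
Step 1: +8 new -> 11 infected
Step 2: +4 new -> 15 infected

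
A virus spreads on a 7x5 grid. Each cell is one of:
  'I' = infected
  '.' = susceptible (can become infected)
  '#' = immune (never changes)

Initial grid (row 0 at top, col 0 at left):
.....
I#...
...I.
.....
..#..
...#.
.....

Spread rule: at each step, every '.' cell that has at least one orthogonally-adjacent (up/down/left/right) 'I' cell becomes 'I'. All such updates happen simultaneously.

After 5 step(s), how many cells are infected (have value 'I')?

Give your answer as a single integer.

Answer: 28

Derivation:
Step 0 (initial): 2 infected
Step 1: +6 new -> 8 infected
Step 2: +9 new -> 17 infected
Step 3: +5 new -> 22 infected
Step 4: +3 new -> 25 infected
Step 5: +3 new -> 28 infected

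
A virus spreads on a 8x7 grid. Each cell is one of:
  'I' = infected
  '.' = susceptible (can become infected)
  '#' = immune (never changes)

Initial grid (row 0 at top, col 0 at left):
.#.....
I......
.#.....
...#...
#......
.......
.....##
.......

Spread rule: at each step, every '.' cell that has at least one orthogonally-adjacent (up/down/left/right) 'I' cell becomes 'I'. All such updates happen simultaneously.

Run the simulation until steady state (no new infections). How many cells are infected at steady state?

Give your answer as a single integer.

Step 0 (initial): 1 infected
Step 1: +3 new -> 4 infected
Step 2: +2 new -> 6 infected
Step 3: +4 new -> 10 infected
Step 4: +5 new -> 15 infected
Step 5: +5 new -> 20 infected
Step 6: +8 new -> 28 infected
Step 7: +8 new -> 36 infected
Step 8: +6 new -> 42 infected
Step 9: +4 new -> 46 infected
Step 10: +2 new -> 48 infected
Step 11: +1 new -> 49 infected
Step 12: +1 new -> 50 infected
Step 13: +0 new -> 50 infected

Answer: 50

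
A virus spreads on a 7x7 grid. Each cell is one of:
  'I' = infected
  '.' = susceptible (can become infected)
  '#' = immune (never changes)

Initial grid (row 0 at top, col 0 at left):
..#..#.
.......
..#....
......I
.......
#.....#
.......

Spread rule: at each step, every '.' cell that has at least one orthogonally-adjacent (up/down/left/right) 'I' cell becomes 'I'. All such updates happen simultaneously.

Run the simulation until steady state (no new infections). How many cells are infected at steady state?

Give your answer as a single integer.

Step 0 (initial): 1 infected
Step 1: +3 new -> 4 infected
Step 2: +4 new -> 8 infected
Step 3: +6 new -> 14 infected
Step 4: +6 new -> 20 infected
Step 5: +7 new -> 27 infected
Step 6: +7 new -> 34 infected
Step 7: +5 new -> 39 infected
Step 8: +3 new -> 42 infected
Step 9: +2 new -> 44 infected
Step 10: +0 new -> 44 infected

Answer: 44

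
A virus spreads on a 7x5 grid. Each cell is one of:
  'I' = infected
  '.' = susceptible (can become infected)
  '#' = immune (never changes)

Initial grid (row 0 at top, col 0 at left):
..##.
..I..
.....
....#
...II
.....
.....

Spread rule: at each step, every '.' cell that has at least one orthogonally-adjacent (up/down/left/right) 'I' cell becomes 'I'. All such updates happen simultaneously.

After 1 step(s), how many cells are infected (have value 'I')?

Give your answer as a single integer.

Step 0 (initial): 3 infected
Step 1: +7 new -> 10 infected

Answer: 10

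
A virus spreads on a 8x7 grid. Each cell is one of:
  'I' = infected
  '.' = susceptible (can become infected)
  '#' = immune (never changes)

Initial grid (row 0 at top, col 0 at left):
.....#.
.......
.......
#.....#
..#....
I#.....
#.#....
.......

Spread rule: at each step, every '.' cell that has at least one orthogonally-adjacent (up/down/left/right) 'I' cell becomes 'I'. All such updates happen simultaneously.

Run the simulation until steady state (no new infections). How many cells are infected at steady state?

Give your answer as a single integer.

Answer: 49

Derivation:
Step 0 (initial): 1 infected
Step 1: +1 new -> 2 infected
Step 2: +1 new -> 3 infected
Step 3: +1 new -> 4 infected
Step 4: +2 new -> 6 infected
Step 5: +4 new -> 10 infected
Step 6: +6 new -> 16 infected
Step 7: +7 new -> 23 infected
Step 8: +7 new -> 30 infected
Step 9: +7 new -> 37 infected
Step 10: +5 new -> 42 infected
Step 11: +4 new -> 46 infected
Step 12: +3 new -> 49 infected
Step 13: +0 new -> 49 infected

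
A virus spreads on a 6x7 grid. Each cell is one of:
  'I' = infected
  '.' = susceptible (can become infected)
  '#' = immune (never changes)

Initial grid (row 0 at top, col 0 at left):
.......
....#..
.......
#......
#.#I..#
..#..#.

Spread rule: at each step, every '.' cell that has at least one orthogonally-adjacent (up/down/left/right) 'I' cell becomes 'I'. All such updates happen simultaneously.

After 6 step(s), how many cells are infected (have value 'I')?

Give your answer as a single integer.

Answer: 32

Derivation:
Step 0 (initial): 1 infected
Step 1: +3 new -> 4 infected
Step 2: +5 new -> 9 infected
Step 3: +5 new -> 14 infected
Step 4: +6 new -> 20 infected
Step 5: +7 new -> 27 infected
Step 6: +5 new -> 32 infected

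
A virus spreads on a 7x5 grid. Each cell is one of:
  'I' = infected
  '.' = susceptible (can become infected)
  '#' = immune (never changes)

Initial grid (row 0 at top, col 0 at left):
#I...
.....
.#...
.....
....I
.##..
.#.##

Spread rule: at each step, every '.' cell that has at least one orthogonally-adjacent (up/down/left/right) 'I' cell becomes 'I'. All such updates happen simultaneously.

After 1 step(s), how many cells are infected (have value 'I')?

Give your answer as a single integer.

Step 0 (initial): 2 infected
Step 1: +5 new -> 7 infected

Answer: 7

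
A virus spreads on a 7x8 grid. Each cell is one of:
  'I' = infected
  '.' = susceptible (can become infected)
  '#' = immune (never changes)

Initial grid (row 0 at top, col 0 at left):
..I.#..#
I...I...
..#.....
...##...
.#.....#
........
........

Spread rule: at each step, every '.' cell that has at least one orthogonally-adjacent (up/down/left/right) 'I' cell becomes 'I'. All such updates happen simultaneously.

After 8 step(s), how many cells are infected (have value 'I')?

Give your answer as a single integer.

Step 0 (initial): 3 infected
Step 1: +9 new -> 12 infected
Step 2: +6 new -> 18 infected
Step 3: +6 new -> 24 infected
Step 4: +5 new -> 29 infected
Step 5: +7 new -> 36 infected
Step 6: +6 new -> 42 infected
Step 7: +5 new -> 47 infected
Step 8: +2 new -> 49 infected

Answer: 49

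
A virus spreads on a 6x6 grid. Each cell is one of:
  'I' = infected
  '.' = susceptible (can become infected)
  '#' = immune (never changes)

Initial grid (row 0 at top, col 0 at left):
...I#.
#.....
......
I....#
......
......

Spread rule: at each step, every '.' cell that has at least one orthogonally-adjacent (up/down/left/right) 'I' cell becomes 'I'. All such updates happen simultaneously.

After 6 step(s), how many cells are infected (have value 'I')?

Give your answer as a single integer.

Answer: 32

Derivation:
Step 0 (initial): 2 infected
Step 1: +5 new -> 7 infected
Step 2: +8 new -> 15 infected
Step 3: +8 new -> 23 infected
Step 4: +5 new -> 28 infected
Step 5: +2 new -> 30 infected
Step 6: +2 new -> 32 infected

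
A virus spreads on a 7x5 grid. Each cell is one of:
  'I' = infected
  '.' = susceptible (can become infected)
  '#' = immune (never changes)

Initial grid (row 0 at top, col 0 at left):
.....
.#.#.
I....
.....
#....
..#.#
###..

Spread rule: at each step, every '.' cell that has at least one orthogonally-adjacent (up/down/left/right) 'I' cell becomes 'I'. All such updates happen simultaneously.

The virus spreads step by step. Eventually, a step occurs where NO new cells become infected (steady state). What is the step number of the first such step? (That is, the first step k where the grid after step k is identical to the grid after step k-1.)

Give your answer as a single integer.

Answer: 9

Derivation:
Step 0 (initial): 1 infected
Step 1: +3 new -> 4 infected
Step 2: +3 new -> 7 infected
Step 3: +5 new -> 12 infected
Step 4: +5 new -> 17 infected
Step 5: +5 new -> 22 infected
Step 6: +3 new -> 25 infected
Step 7: +1 new -> 26 infected
Step 8: +1 new -> 27 infected
Step 9: +0 new -> 27 infected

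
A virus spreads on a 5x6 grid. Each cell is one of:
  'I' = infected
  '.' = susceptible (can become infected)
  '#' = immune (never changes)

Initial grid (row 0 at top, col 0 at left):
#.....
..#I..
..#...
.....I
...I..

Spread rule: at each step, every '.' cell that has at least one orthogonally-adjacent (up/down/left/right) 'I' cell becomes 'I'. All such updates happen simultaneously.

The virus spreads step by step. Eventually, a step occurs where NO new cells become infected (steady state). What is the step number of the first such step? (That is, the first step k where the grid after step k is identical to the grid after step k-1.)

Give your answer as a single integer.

Answer: 6

Derivation:
Step 0 (initial): 3 infected
Step 1: +9 new -> 12 infected
Step 2: +6 new -> 18 infected
Step 3: +4 new -> 22 infected
Step 4: +3 new -> 25 infected
Step 5: +2 new -> 27 infected
Step 6: +0 new -> 27 infected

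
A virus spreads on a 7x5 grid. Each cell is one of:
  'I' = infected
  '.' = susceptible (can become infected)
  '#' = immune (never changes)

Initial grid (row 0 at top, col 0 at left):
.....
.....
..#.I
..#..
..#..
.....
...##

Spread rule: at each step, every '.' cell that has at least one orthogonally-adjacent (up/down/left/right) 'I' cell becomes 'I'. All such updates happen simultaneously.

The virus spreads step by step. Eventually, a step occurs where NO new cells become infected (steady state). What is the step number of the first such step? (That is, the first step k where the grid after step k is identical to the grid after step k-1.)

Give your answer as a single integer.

Answer: 9

Derivation:
Step 0 (initial): 1 infected
Step 1: +3 new -> 4 infected
Step 2: +4 new -> 8 infected
Step 3: +4 new -> 12 infected
Step 4: +3 new -> 15 infected
Step 5: +4 new -> 19 infected
Step 6: +5 new -> 24 infected
Step 7: +4 new -> 28 infected
Step 8: +2 new -> 30 infected
Step 9: +0 new -> 30 infected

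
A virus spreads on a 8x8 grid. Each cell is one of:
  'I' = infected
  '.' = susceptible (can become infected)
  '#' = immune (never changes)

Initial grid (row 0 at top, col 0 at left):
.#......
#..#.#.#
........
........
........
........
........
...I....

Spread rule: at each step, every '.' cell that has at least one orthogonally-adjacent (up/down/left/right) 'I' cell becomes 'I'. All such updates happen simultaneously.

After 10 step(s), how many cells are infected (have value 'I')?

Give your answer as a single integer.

Answer: 57

Derivation:
Step 0 (initial): 1 infected
Step 1: +3 new -> 4 infected
Step 2: +5 new -> 9 infected
Step 3: +7 new -> 16 infected
Step 4: +8 new -> 24 infected
Step 5: +8 new -> 32 infected
Step 6: +7 new -> 39 infected
Step 7: +7 new -> 46 infected
Step 8: +6 new -> 52 infected
Step 9: +4 new -> 56 infected
Step 10: +1 new -> 57 infected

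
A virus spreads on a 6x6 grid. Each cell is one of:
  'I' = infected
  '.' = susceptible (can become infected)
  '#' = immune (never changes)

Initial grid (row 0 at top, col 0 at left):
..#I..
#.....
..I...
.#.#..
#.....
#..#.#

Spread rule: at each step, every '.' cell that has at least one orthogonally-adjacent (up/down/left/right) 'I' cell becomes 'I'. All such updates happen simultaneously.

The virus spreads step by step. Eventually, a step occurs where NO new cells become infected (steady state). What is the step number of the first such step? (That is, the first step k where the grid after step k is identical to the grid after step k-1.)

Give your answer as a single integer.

Answer: 6

Derivation:
Step 0 (initial): 2 infected
Step 1: +6 new -> 8 infected
Step 2: +6 new -> 14 infected
Step 3: +8 new -> 22 infected
Step 4: +4 new -> 26 infected
Step 5: +2 new -> 28 infected
Step 6: +0 new -> 28 infected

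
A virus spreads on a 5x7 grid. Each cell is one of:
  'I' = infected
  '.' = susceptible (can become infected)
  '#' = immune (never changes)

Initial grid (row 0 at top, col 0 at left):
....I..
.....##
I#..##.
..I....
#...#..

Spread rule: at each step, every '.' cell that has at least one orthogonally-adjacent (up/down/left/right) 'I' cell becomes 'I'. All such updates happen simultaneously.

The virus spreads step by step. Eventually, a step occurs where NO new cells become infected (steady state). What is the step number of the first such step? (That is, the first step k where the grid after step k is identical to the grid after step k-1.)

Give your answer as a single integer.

Step 0 (initial): 3 infected
Step 1: +9 new -> 12 infected
Step 2: +10 new -> 22 infected
Step 3: +2 new -> 24 infected
Step 4: +2 new -> 26 infected
Step 5: +2 new -> 28 infected
Step 6: +0 new -> 28 infected

Answer: 6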